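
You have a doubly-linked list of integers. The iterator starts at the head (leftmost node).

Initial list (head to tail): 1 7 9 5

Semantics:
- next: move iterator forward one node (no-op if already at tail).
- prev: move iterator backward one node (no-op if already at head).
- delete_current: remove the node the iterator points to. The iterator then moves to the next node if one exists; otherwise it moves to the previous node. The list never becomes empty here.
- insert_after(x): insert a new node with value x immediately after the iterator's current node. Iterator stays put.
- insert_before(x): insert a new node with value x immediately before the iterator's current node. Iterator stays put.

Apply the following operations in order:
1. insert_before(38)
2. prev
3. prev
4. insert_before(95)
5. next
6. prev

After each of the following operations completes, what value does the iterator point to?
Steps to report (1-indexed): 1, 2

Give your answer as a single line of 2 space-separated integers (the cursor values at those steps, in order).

Answer: 1 38

Derivation:
After 1 (insert_before(38)): list=[38, 1, 7, 9, 5] cursor@1
After 2 (prev): list=[38, 1, 7, 9, 5] cursor@38
After 3 (prev): list=[38, 1, 7, 9, 5] cursor@38
After 4 (insert_before(95)): list=[95, 38, 1, 7, 9, 5] cursor@38
After 5 (next): list=[95, 38, 1, 7, 9, 5] cursor@1
After 6 (prev): list=[95, 38, 1, 7, 9, 5] cursor@38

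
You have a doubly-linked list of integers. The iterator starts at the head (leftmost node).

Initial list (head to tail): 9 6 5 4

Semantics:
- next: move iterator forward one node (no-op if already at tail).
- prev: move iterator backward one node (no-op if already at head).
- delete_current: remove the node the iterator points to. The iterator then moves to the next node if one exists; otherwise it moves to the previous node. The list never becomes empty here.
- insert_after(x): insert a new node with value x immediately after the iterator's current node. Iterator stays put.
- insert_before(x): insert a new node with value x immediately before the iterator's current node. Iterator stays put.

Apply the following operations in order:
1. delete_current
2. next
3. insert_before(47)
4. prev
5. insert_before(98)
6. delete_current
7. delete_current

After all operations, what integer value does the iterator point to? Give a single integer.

After 1 (delete_current): list=[6, 5, 4] cursor@6
After 2 (next): list=[6, 5, 4] cursor@5
After 3 (insert_before(47)): list=[6, 47, 5, 4] cursor@5
After 4 (prev): list=[6, 47, 5, 4] cursor@47
After 5 (insert_before(98)): list=[6, 98, 47, 5, 4] cursor@47
After 6 (delete_current): list=[6, 98, 5, 4] cursor@5
After 7 (delete_current): list=[6, 98, 4] cursor@4

Answer: 4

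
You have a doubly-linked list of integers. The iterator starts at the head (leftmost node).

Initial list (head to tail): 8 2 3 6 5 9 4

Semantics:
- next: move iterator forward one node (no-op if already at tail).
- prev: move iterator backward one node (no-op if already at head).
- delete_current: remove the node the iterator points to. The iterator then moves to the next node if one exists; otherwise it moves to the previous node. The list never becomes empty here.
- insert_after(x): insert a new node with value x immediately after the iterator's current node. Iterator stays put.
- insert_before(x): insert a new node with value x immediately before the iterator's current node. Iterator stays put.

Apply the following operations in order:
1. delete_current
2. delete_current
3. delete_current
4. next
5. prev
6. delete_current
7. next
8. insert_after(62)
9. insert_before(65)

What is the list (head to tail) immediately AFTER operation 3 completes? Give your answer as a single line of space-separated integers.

After 1 (delete_current): list=[2, 3, 6, 5, 9, 4] cursor@2
After 2 (delete_current): list=[3, 6, 5, 9, 4] cursor@3
After 3 (delete_current): list=[6, 5, 9, 4] cursor@6

Answer: 6 5 9 4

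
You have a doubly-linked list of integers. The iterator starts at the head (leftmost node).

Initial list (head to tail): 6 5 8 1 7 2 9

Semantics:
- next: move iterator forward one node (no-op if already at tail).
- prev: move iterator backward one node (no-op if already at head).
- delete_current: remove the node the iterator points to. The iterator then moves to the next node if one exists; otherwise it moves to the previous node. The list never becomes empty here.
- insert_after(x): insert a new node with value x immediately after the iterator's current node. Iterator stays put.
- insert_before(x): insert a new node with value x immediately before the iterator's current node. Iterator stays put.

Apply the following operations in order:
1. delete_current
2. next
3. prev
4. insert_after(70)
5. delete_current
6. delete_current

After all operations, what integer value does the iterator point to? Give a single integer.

After 1 (delete_current): list=[5, 8, 1, 7, 2, 9] cursor@5
After 2 (next): list=[5, 8, 1, 7, 2, 9] cursor@8
After 3 (prev): list=[5, 8, 1, 7, 2, 9] cursor@5
After 4 (insert_after(70)): list=[5, 70, 8, 1, 7, 2, 9] cursor@5
After 5 (delete_current): list=[70, 8, 1, 7, 2, 9] cursor@70
After 6 (delete_current): list=[8, 1, 7, 2, 9] cursor@8

Answer: 8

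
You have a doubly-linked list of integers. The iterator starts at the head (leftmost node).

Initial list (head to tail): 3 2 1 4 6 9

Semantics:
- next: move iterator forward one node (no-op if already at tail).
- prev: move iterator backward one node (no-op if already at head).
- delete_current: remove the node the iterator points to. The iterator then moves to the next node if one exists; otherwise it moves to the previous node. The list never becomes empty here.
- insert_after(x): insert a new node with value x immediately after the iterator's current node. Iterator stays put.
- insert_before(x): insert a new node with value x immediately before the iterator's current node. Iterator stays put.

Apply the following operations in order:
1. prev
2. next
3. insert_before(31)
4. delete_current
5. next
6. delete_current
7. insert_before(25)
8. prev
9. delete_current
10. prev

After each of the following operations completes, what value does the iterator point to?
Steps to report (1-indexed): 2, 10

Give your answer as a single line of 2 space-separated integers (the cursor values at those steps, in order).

Answer: 2 1

Derivation:
After 1 (prev): list=[3, 2, 1, 4, 6, 9] cursor@3
After 2 (next): list=[3, 2, 1, 4, 6, 9] cursor@2
After 3 (insert_before(31)): list=[3, 31, 2, 1, 4, 6, 9] cursor@2
After 4 (delete_current): list=[3, 31, 1, 4, 6, 9] cursor@1
After 5 (next): list=[3, 31, 1, 4, 6, 9] cursor@4
After 6 (delete_current): list=[3, 31, 1, 6, 9] cursor@6
After 7 (insert_before(25)): list=[3, 31, 1, 25, 6, 9] cursor@6
After 8 (prev): list=[3, 31, 1, 25, 6, 9] cursor@25
After 9 (delete_current): list=[3, 31, 1, 6, 9] cursor@6
After 10 (prev): list=[3, 31, 1, 6, 9] cursor@1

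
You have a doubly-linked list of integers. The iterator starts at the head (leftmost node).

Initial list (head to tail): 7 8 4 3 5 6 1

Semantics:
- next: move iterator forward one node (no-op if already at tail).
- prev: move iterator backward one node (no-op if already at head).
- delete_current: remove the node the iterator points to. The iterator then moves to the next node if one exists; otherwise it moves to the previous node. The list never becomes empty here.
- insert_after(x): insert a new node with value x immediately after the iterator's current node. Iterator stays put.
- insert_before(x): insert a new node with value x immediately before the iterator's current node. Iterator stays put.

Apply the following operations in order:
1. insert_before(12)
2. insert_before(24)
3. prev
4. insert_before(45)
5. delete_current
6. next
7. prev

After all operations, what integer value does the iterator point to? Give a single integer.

After 1 (insert_before(12)): list=[12, 7, 8, 4, 3, 5, 6, 1] cursor@7
After 2 (insert_before(24)): list=[12, 24, 7, 8, 4, 3, 5, 6, 1] cursor@7
After 3 (prev): list=[12, 24, 7, 8, 4, 3, 5, 6, 1] cursor@24
After 4 (insert_before(45)): list=[12, 45, 24, 7, 8, 4, 3, 5, 6, 1] cursor@24
After 5 (delete_current): list=[12, 45, 7, 8, 4, 3, 5, 6, 1] cursor@7
After 6 (next): list=[12, 45, 7, 8, 4, 3, 5, 6, 1] cursor@8
After 7 (prev): list=[12, 45, 7, 8, 4, 3, 5, 6, 1] cursor@7

Answer: 7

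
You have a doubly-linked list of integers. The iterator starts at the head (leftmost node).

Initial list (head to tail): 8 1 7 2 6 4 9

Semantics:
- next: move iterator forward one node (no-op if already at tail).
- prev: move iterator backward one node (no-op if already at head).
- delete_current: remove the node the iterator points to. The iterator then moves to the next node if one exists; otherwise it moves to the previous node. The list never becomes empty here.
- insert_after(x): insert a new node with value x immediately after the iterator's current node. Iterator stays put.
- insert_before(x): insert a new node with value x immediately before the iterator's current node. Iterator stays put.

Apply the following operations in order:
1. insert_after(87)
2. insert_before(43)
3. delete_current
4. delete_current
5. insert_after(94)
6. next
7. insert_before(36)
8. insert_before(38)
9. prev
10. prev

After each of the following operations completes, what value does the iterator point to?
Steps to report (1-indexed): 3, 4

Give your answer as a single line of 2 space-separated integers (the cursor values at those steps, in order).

After 1 (insert_after(87)): list=[8, 87, 1, 7, 2, 6, 4, 9] cursor@8
After 2 (insert_before(43)): list=[43, 8, 87, 1, 7, 2, 6, 4, 9] cursor@8
After 3 (delete_current): list=[43, 87, 1, 7, 2, 6, 4, 9] cursor@87
After 4 (delete_current): list=[43, 1, 7, 2, 6, 4, 9] cursor@1
After 5 (insert_after(94)): list=[43, 1, 94, 7, 2, 6, 4, 9] cursor@1
After 6 (next): list=[43, 1, 94, 7, 2, 6, 4, 9] cursor@94
After 7 (insert_before(36)): list=[43, 1, 36, 94, 7, 2, 6, 4, 9] cursor@94
After 8 (insert_before(38)): list=[43, 1, 36, 38, 94, 7, 2, 6, 4, 9] cursor@94
After 9 (prev): list=[43, 1, 36, 38, 94, 7, 2, 6, 4, 9] cursor@38
After 10 (prev): list=[43, 1, 36, 38, 94, 7, 2, 6, 4, 9] cursor@36

Answer: 87 1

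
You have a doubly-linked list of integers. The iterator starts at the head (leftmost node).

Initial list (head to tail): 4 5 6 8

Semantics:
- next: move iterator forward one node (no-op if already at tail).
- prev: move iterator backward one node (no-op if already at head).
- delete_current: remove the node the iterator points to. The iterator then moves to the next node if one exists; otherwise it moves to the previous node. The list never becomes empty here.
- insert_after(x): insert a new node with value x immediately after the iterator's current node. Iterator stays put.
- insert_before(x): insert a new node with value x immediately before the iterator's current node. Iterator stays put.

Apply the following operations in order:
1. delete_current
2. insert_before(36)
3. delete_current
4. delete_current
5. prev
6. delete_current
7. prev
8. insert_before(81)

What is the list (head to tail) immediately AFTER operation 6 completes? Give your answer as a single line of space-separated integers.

Answer: 8

Derivation:
After 1 (delete_current): list=[5, 6, 8] cursor@5
After 2 (insert_before(36)): list=[36, 5, 6, 8] cursor@5
After 3 (delete_current): list=[36, 6, 8] cursor@6
After 4 (delete_current): list=[36, 8] cursor@8
After 5 (prev): list=[36, 8] cursor@36
After 6 (delete_current): list=[8] cursor@8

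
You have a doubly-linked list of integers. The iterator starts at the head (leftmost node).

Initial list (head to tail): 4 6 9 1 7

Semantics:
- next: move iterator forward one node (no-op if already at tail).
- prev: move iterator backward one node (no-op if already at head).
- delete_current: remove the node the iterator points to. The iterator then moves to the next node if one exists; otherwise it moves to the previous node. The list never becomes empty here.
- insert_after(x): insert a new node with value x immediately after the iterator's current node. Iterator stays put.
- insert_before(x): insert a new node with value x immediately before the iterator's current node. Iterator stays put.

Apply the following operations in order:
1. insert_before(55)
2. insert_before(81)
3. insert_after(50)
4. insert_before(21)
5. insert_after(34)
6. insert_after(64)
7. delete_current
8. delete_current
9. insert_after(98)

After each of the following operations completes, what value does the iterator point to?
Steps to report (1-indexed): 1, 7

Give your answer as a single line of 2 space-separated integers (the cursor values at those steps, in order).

Answer: 4 64

Derivation:
After 1 (insert_before(55)): list=[55, 4, 6, 9, 1, 7] cursor@4
After 2 (insert_before(81)): list=[55, 81, 4, 6, 9, 1, 7] cursor@4
After 3 (insert_after(50)): list=[55, 81, 4, 50, 6, 9, 1, 7] cursor@4
After 4 (insert_before(21)): list=[55, 81, 21, 4, 50, 6, 9, 1, 7] cursor@4
After 5 (insert_after(34)): list=[55, 81, 21, 4, 34, 50, 6, 9, 1, 7] cursor@4
After 6 (insert_after(64)): list=[55, 81, 21, 4, 64, 34, 50, 6, 9, 1, 7] cursor@4
After 7 (delete_current): list=[55, 81, 21, 64, 34, 50, 6, 9, 1, 7] cursor@64
After 8 (delete_current): list=[55, 81, 21, 34, 50, 6, 9, 1, 7] cursor@34
After 9 (insert_after(98)): list=[55, 81, 21, 34, 98, 50, 6, 9, 1, 7] cursor@34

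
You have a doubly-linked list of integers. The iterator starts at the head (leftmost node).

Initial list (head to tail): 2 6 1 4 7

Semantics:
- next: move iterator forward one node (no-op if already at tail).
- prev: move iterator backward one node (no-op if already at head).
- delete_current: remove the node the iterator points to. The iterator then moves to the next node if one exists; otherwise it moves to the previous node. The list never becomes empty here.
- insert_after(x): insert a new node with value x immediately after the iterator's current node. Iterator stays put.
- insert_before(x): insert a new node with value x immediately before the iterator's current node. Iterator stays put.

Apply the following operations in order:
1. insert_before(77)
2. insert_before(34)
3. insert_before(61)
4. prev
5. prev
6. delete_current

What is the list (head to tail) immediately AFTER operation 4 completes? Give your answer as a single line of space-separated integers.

After 1 (insert_before(77)): list=[77, 2, 6, 1, 4, 7] cursor@2
After 2 (insert_before(34)): list=[77, 34, 2, 6, 1, 4, 7] cursor@2
After 3 (insert_before(61)): list=[77, 34, 61, 2, 6, 1, 4, 7] cursor@2
After 4 (prev): list=[77, 34, 61, 2, 6, 1, 4, 7] cursor@61

Answer: 77 34 61 2 6 1 4 7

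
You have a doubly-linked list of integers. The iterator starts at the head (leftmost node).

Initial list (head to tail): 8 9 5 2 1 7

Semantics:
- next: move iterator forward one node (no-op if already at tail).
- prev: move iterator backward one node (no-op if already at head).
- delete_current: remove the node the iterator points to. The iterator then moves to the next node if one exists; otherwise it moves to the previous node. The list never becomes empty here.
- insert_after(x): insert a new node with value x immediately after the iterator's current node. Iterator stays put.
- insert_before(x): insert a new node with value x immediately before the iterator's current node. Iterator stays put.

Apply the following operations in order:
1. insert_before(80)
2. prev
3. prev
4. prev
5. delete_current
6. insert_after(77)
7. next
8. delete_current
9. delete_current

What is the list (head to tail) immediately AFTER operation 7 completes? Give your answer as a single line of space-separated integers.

Answer: 8 77 9 5 2 1 7

Derivation:
After 1 (insert_before(80)): list=[80, 8, 9, 5, 2, 1, 7] cursor@8
After 2 (prev): list=[80, 8, 9, 5, 2, 1, 7] cursor@80
After 3 (prev): list=[80, 8, 9, 5, 2, 1, 7] cursor@80
After 4 (prev): list=[80, 8, 9, 5, 2, 1, 7] cursor@80
After 5 (delete_current): list=[8, 9, 5, 2, 1, 7] cursor@8
After 6 (insert_after(77)): list=[8, 77, 9, 5, 2, 1, 7] cursor@8
After 7 (next): list=[8, 77, 9, 5, 2, 1, 7] cursor@77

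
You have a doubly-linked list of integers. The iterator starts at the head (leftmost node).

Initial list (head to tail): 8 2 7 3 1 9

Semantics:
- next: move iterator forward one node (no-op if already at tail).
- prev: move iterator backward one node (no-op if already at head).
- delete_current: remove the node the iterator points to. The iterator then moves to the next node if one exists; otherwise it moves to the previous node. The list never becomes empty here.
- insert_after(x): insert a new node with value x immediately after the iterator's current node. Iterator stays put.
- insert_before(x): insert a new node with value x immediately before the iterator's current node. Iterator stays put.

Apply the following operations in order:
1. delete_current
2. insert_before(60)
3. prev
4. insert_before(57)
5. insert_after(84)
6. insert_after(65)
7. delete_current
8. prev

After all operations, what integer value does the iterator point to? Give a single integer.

After 1 (delete_current): list=[2, 7, 3, 1, 9] cursor@2
After 2 (insert_before(60)): list=[60, 2, 7, 3, 1, 9] cursor@2
After 3 (prev): list=[60, 2, 7, 3, 1, 9] cursor@60
After 4 (insert_before(57)): list=[57, 60, 2, 7, 3, 1, 9] cursor@60
After 5 (insert_after(84)): list=[57, 60, 84, 2, 7, 3, 1, 9] cursor@60
After 6 (insert_after(65)): list=[57, 60, 65, 84, 2, 7, 3, 1, 9] cursor@60
After 7 (delete_current): list=[57, 65, 84, 2, 7, 3, 1, 9] cursor@65
After 8 (prev): list=[57, 65, 84, 2, 7, 3, 1, 9] cursor@57

Answer: 57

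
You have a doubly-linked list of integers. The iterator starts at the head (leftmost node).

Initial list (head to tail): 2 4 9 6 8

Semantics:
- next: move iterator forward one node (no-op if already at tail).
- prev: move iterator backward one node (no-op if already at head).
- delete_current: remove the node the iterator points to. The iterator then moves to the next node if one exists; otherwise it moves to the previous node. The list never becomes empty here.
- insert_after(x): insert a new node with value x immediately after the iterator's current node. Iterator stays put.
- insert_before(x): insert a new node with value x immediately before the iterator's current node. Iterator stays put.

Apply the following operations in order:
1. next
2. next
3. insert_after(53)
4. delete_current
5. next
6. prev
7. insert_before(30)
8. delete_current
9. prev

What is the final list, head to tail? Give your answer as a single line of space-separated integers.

Answer: 2 4 30 6 8

Derivation:
After 1 (next): list=[2, 4, 9, 6, 8] cursor@4
After 2 (next): list=[2, 4, 9, 6, 8] cursor@9
After 3 (insert_after(53)): list=[2, 4, 9, 53, 6, 8] cursor@9
After 4 (delete_current): list=[2, 4, 53, 6, 8] cursor@53
After 5 (next): list=[2, 4, 53, 6, 8] cursor@6
After 6 (prev): list=[2, 4, 53, 6, 8] cursor@53
After 7 (insert_before(30)): list=[2, 4, 30, 53, 6, 8] cursor@53
After 8 (delete_current): list=[2, 4, 30, 6, 8] cursor@6
After 9 (prev): list=[2, 4, 30, 6, 8] cursor@30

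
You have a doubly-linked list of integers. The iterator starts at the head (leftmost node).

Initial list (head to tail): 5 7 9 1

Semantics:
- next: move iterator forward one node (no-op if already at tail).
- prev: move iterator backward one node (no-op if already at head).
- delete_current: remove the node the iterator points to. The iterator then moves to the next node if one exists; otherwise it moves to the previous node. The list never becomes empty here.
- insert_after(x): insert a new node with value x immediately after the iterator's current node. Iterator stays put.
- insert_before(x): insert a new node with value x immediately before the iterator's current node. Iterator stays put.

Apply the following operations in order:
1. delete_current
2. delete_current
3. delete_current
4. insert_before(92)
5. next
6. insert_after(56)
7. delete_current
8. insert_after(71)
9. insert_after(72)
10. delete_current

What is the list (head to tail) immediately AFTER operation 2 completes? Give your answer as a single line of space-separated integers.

Answer: 9 1

Derivation:
After 1 (delete_current): list=[7, 9, 1] cursor@7
After 2 (delete_current): list=[9, 1] cursor@9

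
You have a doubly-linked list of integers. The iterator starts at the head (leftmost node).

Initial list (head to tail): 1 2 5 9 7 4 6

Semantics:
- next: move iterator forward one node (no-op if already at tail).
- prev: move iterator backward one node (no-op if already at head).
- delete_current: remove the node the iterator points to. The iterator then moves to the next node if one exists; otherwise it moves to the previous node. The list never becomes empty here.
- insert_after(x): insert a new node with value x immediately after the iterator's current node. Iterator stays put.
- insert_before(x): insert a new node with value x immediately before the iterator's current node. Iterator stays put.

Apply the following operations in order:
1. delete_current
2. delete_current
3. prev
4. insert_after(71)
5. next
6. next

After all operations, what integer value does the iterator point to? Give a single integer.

After 1 (delete_current): list=[2, 5, 9, 7, 4, 6] cursor@2
After 2 (delete_current): list=[5, 9, 7, 4, 6] cursor@5
After 3 (prev): list=[5, 9, 7, 4, 6] cursor@5
After 4 (insert_after(71)): list=[5, 71, 9, 7, 4, 6] cursor@5
After 5 (next): list=[5, 71, 9, 7, 4, 6] cursor@71
After 6 (next): list=[5, 71, 9, 7, 4, 6] cursor@9

Answer: 9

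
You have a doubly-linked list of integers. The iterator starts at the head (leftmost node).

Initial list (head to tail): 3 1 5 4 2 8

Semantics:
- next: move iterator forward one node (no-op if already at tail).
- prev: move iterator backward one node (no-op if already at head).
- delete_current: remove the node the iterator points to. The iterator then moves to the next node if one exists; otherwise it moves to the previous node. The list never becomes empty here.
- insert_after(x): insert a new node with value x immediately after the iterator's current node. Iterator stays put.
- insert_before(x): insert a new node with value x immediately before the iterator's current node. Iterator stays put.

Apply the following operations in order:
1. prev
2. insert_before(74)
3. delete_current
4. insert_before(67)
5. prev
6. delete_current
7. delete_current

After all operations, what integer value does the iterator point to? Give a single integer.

After 1 (prev): list=[3, 1, 5, 4, 2, 8] cursor@3
After 2 (insert_before(74)): list=[74, 3, 1, 5, 4, 2, 8] cursor@3
After 3 (delete_current): list=[74, 1, 5, 4, 2, 8] cursor@1
After 4 (insert_before(67)): list=[74, 67, 1, 5, 4, 2, 8] cursor@1
After 5 (prev): list=[74, 67, 1, 5, 4, 2, 8] cursor@67
After 6 (delete_current): list=[74, 1, 5, 4, 2, 8] cursor@1
After 7 (delete_current): list=[74, 5, 4, 2, 8] cursor@5

Answer: 5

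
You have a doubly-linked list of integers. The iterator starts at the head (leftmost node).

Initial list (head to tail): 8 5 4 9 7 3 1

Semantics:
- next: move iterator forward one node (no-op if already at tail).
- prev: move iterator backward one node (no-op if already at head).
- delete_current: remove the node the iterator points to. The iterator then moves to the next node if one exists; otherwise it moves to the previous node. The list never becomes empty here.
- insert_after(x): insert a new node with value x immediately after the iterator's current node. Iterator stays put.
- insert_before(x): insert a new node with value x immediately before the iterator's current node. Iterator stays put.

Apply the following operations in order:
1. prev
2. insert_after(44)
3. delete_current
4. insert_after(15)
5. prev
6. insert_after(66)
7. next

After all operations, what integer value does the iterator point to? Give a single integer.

Answer: 66

Derivation:
After 1 (prev): list=[8, 5, 4, 9, 7, 3, 1] cursor@8
After 2 (insert_after(44)): list=[8, 44, 5, 4, 9, 7, 3, 1] cursor@8
After 3 (delete_current): list=[44, 5, 4, 9, 7, 3, 1] cursor@44
After 4 (insert_after(15)): list=[44, 15, 5, 4, 9, 7, 3, 1] cursor@44
After 5 (prev): list=[44, 15, 5, 4, 9, 7, 3, 1] cursor@44
After 6 (insert_after(66)): list=[44, 66, 15, 5, 4, 9, 7, 3, 1] cursor@44
After 7 (next): list=[44, 66, 15, 5, 4, 9, 7, 3, 1] cursor@66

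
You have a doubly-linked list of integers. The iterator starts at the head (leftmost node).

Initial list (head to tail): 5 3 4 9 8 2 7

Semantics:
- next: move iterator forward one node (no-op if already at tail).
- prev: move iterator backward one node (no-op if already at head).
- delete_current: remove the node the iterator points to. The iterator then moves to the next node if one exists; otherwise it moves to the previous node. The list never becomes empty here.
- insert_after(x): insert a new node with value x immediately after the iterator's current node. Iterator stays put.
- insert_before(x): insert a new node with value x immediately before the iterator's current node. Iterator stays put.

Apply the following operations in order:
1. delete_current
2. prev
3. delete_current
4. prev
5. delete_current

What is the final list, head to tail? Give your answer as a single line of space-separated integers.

After 1 (delete_current): list=[3, 4, 9, 8, 2, 7] cursor@3
After 2 (prev): list=[3, 4, 9, 8, 2, 7] cursor@3
After 3 (delete_current): list=[4, 9, 8, 2, 7] cursor@4
After 4 (prev): list=[4, 9, 8, 2, 7] cursor@4
After 5 (delete_current): list=[9, 8, 2, 7] cursor@9

Answer: 9 8 2 7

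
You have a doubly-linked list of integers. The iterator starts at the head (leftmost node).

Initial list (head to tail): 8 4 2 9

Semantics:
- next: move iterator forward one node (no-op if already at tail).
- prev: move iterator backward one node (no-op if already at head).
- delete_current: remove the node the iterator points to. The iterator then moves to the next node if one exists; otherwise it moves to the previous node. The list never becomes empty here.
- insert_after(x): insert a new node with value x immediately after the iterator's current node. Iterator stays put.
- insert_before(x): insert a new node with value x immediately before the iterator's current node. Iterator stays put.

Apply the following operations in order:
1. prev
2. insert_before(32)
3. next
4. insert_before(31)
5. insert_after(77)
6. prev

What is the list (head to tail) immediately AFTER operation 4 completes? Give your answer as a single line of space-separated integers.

Answer: 32 8 31 4 2 9

Derivation:
After 1 (prev): list=[8, 4, 2, 9] cursor@8
After 2 (insert_before(32)): list=[32, 8, 4, 2, 9] cursor@8
After 3 (next): list=[32, 8, 4, 2, 9] cursor@4
After 4 (insert_before(31)): list=[32, 8, 31, 4, 2, 9] cursor@4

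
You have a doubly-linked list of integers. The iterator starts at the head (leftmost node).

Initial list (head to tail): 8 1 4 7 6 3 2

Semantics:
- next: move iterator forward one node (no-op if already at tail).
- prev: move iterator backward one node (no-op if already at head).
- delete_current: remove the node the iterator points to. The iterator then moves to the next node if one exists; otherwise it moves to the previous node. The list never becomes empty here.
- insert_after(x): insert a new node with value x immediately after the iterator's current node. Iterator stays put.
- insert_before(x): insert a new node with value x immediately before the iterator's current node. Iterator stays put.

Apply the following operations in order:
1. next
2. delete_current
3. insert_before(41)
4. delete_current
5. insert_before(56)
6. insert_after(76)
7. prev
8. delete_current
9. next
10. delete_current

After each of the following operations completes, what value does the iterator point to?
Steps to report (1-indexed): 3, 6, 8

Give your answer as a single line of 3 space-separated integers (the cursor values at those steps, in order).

After 1 (next): list=[8, 1, 4, 7, 6, 3, 2] cursor@1
After 2 (delete_current): list=[8, 4, 7, 6, 3, 2] cursor@4
After 3 (insert_before(41)): list=[8, 41, 4, 7, 6, 3, 2] cursor@4
After 4 (delete_current): list=[8, 41, 7, 6, 3, 2] cursor@7
After 5 (insert_before(56)): list=[8, 41, 56, 7, 6, 3, 2] cursor@7
After 6 (insert_after(76)): list=[8, 41, 56, 7, 76, 6, 3, 2] cursor@7
After 7 (prev): list=[8, 41, 56, 7, 76, 6, 3, 2] cursor@56
After 8 (delete_current): list=[8, 41, 7, 76, 6, 3, 2] cursor@7
After 9 (next): list=[8, 41, 7, 76, 6, 3, 2] cursor@76
After 10 (delete_current): list=[8, 41, 7, 6, 3, 2] cursor@6

Answer: 4 7 7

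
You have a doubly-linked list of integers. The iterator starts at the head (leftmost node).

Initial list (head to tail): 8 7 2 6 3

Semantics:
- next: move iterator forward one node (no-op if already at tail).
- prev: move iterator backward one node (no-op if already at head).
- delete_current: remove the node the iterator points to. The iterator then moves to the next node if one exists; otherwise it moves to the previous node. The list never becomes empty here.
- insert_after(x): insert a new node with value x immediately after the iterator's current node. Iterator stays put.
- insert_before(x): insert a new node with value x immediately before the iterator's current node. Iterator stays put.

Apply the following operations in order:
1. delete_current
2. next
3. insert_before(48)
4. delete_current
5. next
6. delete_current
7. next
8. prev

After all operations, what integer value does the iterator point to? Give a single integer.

After 1 (delete_current): list=[7, 2, 6, 3] cursor@7
After 2 (next): list=[7, 2, 6, 3] cursor@2
After 3 (insert_before(48)): list=[7, 48, 2, 6, 3] cursor@2
After 4 (delete_current): list=[7, 48, 6, 3] cursor@6
After 5 (next): list=[7, 48, 6, 3] cursor@3
After 6 (delete_current): list=[7, 48, 6] cursor@6
After 7 (next): list=[7, 48, 6] cursor@6
After 8 (prev): list=[7, 48, 6] cursor@48

Answer: 48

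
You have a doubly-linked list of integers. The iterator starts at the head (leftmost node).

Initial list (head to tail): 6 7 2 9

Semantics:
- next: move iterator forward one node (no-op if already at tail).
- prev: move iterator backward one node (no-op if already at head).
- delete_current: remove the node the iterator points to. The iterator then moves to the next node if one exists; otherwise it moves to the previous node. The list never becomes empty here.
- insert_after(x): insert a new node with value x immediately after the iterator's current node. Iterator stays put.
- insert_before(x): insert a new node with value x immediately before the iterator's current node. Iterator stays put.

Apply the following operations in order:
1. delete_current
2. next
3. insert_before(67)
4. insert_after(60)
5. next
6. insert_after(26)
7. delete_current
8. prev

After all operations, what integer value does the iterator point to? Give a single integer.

Answer: 2

Derivation:
After 1 (delete_current): list=[7, 2, 9] cursor@7
After 2 (next): list=[7, 2, 9] cursor@2
After 3 (insert_before(67)): list=[7, 67, 2, 9] cursor@2
After 4 (insert_after(60)): list=[7, 67, 2, 60, 9] cursor@2
After 5 (next): list=[7, 67, 2, 60, 9] cursor@60
After 6 (insert_after(26)): list=[7, 67, 2, 60, 26, 9] cursor@60
After 7 (delete_current): list=[7, 67, 2, 26, 9] cursor@26
After 8 (prev): list=[7, 67, 2, 26, 9] cursor@2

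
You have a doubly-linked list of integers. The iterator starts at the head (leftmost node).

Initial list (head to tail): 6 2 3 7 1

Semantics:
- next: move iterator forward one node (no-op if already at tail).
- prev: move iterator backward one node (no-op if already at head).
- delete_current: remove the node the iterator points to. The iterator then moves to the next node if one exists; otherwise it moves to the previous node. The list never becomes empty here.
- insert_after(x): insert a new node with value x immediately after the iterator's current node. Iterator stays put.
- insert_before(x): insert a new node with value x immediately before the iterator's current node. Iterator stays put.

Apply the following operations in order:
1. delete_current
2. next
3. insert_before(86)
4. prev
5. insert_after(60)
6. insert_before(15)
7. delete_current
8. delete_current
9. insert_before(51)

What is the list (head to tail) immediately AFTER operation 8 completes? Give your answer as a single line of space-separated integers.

Answer: 2 15 3 7 1

Derivation:
After 1 (delete_current): list=[2, 3, 7, 1] cursor@2
After 2 (next): list=[2, 3, 7, 1] cursor@3
After 3 (insert_before(86)): list=[2, 86, 3, 7, 1] cursor@3
After 4 (prev): list=[2, 86, 3, 7, 1] cursor@86
After 5 (insert_after(60)): list=[2, 86, 60, 3, 7, 1] cursor@86
After 6 (insert_before(15)): list=[2, 15, 86, 60, 3, 7, 1] cursor@86
After 7 (delete_current): list=[2, 15, 60, 3, 7, 1] cursor@60
After 8 (delete_current): list=[2, 15, 3, 7, 1] cursor@3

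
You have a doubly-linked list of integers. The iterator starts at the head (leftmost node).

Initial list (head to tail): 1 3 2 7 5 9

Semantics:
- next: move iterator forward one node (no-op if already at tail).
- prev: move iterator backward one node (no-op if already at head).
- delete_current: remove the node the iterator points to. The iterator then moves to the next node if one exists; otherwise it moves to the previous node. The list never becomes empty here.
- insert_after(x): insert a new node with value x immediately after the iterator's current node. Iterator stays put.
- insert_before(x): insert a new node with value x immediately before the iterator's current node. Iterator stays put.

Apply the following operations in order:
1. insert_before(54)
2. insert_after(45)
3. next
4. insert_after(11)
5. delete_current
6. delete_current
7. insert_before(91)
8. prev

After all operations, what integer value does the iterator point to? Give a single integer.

After 1 (insert_before(54)): list=[54, 1, 3, 2, 7, 5, 9] cursor@1
After 2 (insert_after(45)): list=[54, 1, 45, 3, 2, 7, 5, 9] cursor@1
After 3 (next): list=[54, 1, 45, 3, 2, 7, 5, 9] cursor@45
After 4 (insert_after(11)): list=[54, 1, 45, 11, 3, 2, 7, 5, 9] cursor@45
After 5 (delete_current): list=[54, 1, 11, 3, 2, 7, 5, 9] cursor@11
After 6 (delete_current): list=[54, 1, 3, 2, 7, 5, 9] cursor@3
After 7 (insert_before(91)): list=[54, 1, 91, 3, 2, 7, 5, 9] cursor@3
After 8 (prev): list=[54, 1, 91, 3, 2, 7, 5, 9] cursor@91

Answer: 91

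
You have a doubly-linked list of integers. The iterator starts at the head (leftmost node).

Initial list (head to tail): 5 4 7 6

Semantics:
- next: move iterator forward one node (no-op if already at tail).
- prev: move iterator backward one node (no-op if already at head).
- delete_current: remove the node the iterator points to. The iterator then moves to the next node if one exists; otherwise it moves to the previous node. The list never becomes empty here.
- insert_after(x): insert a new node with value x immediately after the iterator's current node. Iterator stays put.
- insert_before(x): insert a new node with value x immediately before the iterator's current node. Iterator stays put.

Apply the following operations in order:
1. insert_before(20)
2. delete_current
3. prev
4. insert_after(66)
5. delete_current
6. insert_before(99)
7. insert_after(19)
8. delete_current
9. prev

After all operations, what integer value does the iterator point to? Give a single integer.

After 1 (insert_before(20)): list=[20, 5, 4, 7, 6] cursor@5
After 2 (delete_current): list=[20, 4, 7, 6] cursor@4
After 3 (prev): list=[20, 4, 7, 6] cursor@20
After 4 (insert_after(66)): list=[20, 66, 4, 7, 6] cursor@20
After 5 (delete_current): list=[66, 4, 7, 6] cursor@66
After 6 (insert_before(99)): list=[99, 66, 4, 7, 6] cursor@66
After 7 (insert_after(19)): list=[99, 66, 19, 4, 7, 6] cursor@66
After 8 (delete_current): list=[99, 19, 4, 7, 6] cursor@19
After 9 (prev): list=[99, 19, 4, 7, 6] cursor@99

Answer: 99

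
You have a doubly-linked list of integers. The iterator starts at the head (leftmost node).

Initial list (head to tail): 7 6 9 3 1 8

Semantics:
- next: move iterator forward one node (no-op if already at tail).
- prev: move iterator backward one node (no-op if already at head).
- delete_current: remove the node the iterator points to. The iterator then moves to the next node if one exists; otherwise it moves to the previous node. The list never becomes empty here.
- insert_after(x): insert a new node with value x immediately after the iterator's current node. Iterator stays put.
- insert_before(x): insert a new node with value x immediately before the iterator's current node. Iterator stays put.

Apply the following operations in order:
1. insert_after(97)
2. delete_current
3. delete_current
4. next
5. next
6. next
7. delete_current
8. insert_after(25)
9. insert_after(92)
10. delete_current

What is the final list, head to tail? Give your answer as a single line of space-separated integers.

After 1 (insert_after(97)): list=[7, 97, 6, 9, 3, 1, 8] cursor@7
After 2 (delete_current): list=[97, 6, 9, 3, 1, 8] cursor@97
After 3 (delete_current): list=[6, 9, 3, 1, 8] cursor@6
After 4 (next): list=[6, 9, 3, 1, 8] cursor@9
After 5 (next): list=[6, 9, 3, 1, 8] cursor@3
After 6 (next): list=[6, 9, 3, 1, 8] cursor@1
After 7 (delete_current): list=[6, 9, 3, 8] cursor@8
After 8 (insert_after(25)): list=[6, 9, 3, 8, 25] cursor@8
After 9 (insert_after(92)): list=[6, 9, 3, 8, 92, 25] cursor@8
After 10 (delete_current): list=[6, 9, 3, 92, 25] cursor@92

Answer: 6 9 3 92 25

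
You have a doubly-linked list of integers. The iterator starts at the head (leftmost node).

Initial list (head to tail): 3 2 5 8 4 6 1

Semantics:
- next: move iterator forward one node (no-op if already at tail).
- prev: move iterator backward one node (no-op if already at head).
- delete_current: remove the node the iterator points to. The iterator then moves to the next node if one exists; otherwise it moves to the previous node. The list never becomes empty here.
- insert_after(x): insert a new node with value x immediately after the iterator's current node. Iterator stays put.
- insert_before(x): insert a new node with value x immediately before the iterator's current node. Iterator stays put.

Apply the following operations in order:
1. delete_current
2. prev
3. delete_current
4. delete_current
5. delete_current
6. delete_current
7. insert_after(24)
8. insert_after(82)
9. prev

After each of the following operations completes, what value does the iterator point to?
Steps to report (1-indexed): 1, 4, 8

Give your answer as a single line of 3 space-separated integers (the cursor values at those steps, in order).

Answer: 2 8 6

Derivation:
After 1 (delete_current): list=[2, 5, 8, 4, 6, 1] cursor@2
After 2 (prev): list=[2, 5, 8, 4, 6, 1] cursor@2
After 3 (delete_current): list=[5, 8, 4, 6, 1] cursor@5
After 4 (delete_current): list=[8, 4, 6, 1] cursor@8
After 5 (delete_current): list=[4, 6, 1] cursor@4
After 6 (delete_current): list=[6, 1] cursor@6
After 7 (insert_after(24)): list=[6, 24, 1] cursor@6
After 8 (insert_after(82)): list=[6, 82, 24, 1] cursor@6
After 9 (prev): list=[6, 82, 24, 1] cursor@6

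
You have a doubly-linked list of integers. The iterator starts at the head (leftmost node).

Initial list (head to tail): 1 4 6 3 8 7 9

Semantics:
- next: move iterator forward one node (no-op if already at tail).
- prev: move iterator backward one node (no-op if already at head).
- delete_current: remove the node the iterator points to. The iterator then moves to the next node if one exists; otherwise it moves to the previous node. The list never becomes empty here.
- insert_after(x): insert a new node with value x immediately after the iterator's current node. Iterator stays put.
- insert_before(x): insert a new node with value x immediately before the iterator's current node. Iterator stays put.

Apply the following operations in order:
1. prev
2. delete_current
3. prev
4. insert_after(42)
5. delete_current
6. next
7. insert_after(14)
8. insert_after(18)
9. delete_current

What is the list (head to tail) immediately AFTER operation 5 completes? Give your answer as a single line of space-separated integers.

Answer: 42 6 3 8 7 9

Derivation:
After 1 (prev): list=[1, 4, 6, 3, 8, 7, 9] cursor@1
After 2 (delete_current): list=[4, 6, 3, 8, 7, 9] cursor@4
After 3 (prev): list=[4, 6, 3, 8, 7, 9] cursor@4
After 4 (insert_after(42)): list=[4, 42, 6, 3, 8, 7, 9] cursor@4
After 5 (delete_current): list=[42, 6, 3, 8, 7, 9] cursor@42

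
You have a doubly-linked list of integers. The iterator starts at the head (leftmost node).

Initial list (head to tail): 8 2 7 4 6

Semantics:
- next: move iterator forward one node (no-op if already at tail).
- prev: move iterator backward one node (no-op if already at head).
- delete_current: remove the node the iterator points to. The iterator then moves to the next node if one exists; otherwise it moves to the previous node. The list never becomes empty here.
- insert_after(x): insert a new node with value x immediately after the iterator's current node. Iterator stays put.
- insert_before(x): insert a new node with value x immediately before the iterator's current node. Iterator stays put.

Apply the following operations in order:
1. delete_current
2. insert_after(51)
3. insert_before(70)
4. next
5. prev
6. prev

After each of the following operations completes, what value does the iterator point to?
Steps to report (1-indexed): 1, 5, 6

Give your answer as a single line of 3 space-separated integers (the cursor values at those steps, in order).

Answer: 2 2 70

Derivation:
After 1 (delete_current): list=[2, 7, 4, 6] cursor@2
After 2 (insert_after(51)): list=[2, 51, 7, 4, 6] cursor@2
After 3 (insert_before(70)): list=[70, 2, 51, 7, 4, 6] cursor@2
After 4 (next): list=[70, 2, 51, 7, 4, 6] cursor@51
After 5 (prev): list=[70, 2, 51, 7, 4, 6] cursor@2
After 6 (prev): list=[70, 2, 51, 7, 4, 6] cursor@70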